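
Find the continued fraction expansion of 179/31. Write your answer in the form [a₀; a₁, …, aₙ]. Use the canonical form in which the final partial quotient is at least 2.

[5; 1, 3, 2, 3]

⌊179/31⌋ = 5, remainder 24
⌊31/24⌋ = 1, remainder 7
⌊24/7⌋ = 3, remainder 3
⌊7/3⌋ = 2, remainder 1
⌊3/1⌋ = 3, remainder 0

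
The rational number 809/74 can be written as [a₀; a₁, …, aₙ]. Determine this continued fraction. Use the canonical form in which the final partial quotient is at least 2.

809 ÷ 74 → quotient 10, remainder 69
74 ÷ 69 → quotient 1, remainder 5
69 ÷ 5 → quotient 13, remainder 4
5 ÷ 4 → quotient 1, remainder 1
4 ÷ 1 → quotient 4, remainder 0

[10; 1, 13, 1, 4]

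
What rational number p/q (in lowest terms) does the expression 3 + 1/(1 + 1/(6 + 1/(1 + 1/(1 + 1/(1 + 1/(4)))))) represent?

Work from the innermost term outward:
Start with 4.
1 + 1/(4/1) = 1 + 1/4 = 5/4
1 + 1/(5/4) = 1 + 4/5 = 9/5
1 + 1/(9/5) = 1 + 5/9 = 14/9
6 + 1/(14/9) = 6 + 9/14 = 93/14
1 + 1/(93/14) = 1 + 14/93 = 107/93
3 + 1/(107/93) = 3 + 93/107 = 414/107

414/107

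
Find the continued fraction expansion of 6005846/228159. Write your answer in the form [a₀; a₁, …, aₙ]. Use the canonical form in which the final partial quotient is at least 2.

[26; 3, 10, 2, 59, 59]

Apply division with remainder until the remainder is 0:
6005846 = 26·228159 + 73712, so a_0 = 26
228159 = 3·73712 + 7023, so a_1 = 3
73712 = 10·7023 + 3482, so a_2 = 10
7023 = 2·3482 + 59, so a_3 = 2
3482 = 59·59 + 1, so a_4 = 59
59 = 59·1 + 0, so a_5 = 59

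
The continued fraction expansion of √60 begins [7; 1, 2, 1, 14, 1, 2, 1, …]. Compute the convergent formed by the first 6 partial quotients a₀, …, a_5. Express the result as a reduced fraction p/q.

488/63

Build up convergents one term at a time:
a_0 = 7: 7/1
a_1 = 1: 8/1
a_2 = 2: 23/3
a_3 = 1: 31/4
a_4 = 14: 457/59
a_5 = 1: 488/63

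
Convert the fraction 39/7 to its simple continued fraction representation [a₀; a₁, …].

[5; 1, 1, 3]

Apply division with remainder until the remainder is 0:
⌊39/7⌋ = 5, remainder 4
⌊7/4⌋ = 1, remainder 3
⌊4/3⌋ = 1, remainder 1
⌊3/1⌋ = 3, remainder 0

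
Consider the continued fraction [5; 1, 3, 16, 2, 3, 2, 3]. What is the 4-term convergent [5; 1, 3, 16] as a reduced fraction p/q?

a_0 = 5: 5/1
a_1 = 1: 6/1
a_2 = 3: 23/4
a_3 = 16: 374/65

374/65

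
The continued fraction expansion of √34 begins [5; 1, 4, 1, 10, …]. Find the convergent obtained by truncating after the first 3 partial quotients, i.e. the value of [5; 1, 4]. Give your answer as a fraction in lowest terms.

29/5

a_0 = 5: 5/1
a_1 = 1: 6/1
a_2 = 4: 29/5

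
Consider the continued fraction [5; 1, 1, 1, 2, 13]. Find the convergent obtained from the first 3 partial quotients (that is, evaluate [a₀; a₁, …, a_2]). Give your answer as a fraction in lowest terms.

11/2

Collapse the nested fraction from the inside out:
Start with 1.
1 + 1/(1/1) = 1 + 1/1 = 2/1
5 + 1/(2/1) = 5 + 1/2 = 11/2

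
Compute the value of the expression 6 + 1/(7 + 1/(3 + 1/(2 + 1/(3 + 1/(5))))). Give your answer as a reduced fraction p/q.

5683/926

Start with 5.
3 + 1/(5/1) = 3 + 1/5 = 16/5
2 + 1/(16/5) = 2 + 5/16 = 37/16
3 + 1/(37/16) = 3 + 16/37 = 127/37
7 + 1/(127/37) = 7 + 37/127 = 926/127
6 + 1/(926/127) = 6 + 127/926 = 5683/926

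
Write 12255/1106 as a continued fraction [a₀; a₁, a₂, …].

[11; 12, 2, 2, 1, 12]

Run the Euclidean algorithm, recording each quotient:
12255 = 11·1106 + 89, so a_0 = 11
1106 = 12·89 + 38, so a_1 = 12
89 = 2·38 + 13, so a_2 = 2
38 = 2·13 + 12, so a_3 = 2
13 = 1·12 + 1, so a_4 = 1
12 = 12·1 + 0, so a_5 = 12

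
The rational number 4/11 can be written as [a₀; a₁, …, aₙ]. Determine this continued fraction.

[0; 2, 1, 3]

4 ÷ 11 → quotient 0, remainder 4
11 ÷ 4 → quotient 2, remainder 3
4 ÷ 3 → quotient 1, remainder 1
3 ÷ 1 → quotient 3, remainder 0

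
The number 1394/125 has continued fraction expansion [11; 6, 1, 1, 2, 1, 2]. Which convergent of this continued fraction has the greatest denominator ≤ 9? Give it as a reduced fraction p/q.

List convergents until the denominator exceeds the bound:
a_0 = 11: 11/1  (≤ bound)
a_1 = 6: 67/6  (≤ bound)
a_2 = 1: 78/7  (≤ bound)
a_3 = 1: 145/13  (> 9, stop)

78/7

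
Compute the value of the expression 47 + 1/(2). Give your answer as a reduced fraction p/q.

a_0 = 47: 47/1
a_1 = 2: 95/2

95/2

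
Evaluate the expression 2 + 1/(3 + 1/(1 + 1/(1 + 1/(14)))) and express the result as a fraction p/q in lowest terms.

Use the convergent recurrence hₖ = aₖ·hₖ₋₁ + hₖ₋₂ (and likewise for the denominators kₖ):
a_0 = 2: 2/1
a_1 = 3: 7/3
a_2 = 1: 9/4
a_3 = 1: 16/7
a_4 = 14: 233/102

233/102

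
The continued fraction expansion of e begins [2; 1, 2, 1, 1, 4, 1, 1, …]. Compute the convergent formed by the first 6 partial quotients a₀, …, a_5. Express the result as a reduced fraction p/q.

87/32

Use the convergent recurrence hₖ = aₖ·hₖ₋₁ + hₖ₋₂ (and likewise for the denominators kₖ):
a_0 = 2: 2/1
a_1 = 1: 3/1
a_2 = 2: 8/3
a_3 = 1: 11/4
a_4 = 1: 19/7
a_5 = 4: 87/32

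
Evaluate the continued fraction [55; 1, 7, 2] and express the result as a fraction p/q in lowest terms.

Starting at the tail and folding back:
Start with 2.
7 + 1/(2/1) = 7 + 1/2 = 15/2
1 + 1/(15/2) = 1 + 2/15 = 17/15
55 + 1/(17/15) = 55 + 15/17 = 950/17

950/17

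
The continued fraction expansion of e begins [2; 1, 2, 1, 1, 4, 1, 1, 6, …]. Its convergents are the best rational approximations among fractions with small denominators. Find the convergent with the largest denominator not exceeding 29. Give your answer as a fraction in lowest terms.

a_0 = 2: 2/1  (≤ bound)
a_1 = 1: 3/1  (≤ bound)
a_2 = 2: 8/3  (≤ bound)
a_3 = 1: 11/4  (≤ bound)
a_4 = 1: 19/7  (≤ bound)
a_5 = 4: 87/32  (> 29, stop)

19/7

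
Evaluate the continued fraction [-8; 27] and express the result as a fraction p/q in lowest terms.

-215/27

a_0 = -8: -8/1
a_1 = 27: -215/27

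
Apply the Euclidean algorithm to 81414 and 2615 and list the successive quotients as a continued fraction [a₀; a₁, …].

[31; 7, 2, 34, 2, 2]

Run the Euclidean algorithm, recording each quotient:
⌊81414/2615⌋ = 31, remainder 349
⌊2615/349⌋ = 7, remainder 172
⌊349/172⌋ = 2, remainder 5
⌊172/5⌋ = 34, remainder 2
⌊5/2⌋ = 2, remainder 1
⌊2/1⌋ = 2, remainder 0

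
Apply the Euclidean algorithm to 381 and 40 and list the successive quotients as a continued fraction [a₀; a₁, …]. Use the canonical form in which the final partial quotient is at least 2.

[9; 1, 1, 9, 2]

⌊381/40⌋ = 9, remainder 21
⌊40/21⌋ = 1, remainder 19
⌊21/19⌋ = 1, remainder 2
⌊19/2⌋ = 9, remainder 1
⌊2/1⌋ = 2, remainder 0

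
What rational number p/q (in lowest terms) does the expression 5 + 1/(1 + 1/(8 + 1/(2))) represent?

Use the convergent recurrence hₖ = aₖ·hₖ₋₁ + hₖ₋₂ (and likewise for the denominators kₖ):
a_0 = 5: 5/1
a_1 = 1: 6/1
a_2 = 8: 53/9
a_3 = 2: 112/19

112/19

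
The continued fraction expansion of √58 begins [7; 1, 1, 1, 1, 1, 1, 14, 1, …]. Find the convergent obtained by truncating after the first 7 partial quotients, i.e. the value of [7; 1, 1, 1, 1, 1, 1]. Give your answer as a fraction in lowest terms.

a_0 = 7: 7/1
a_1 = 1: 8/1
a_2 = 1: 15/2
a_3 = 1: 23/3
a_4 = 1: 38/5
a_5 = 1: 61/8
a_6 = 1: 99/13

99/13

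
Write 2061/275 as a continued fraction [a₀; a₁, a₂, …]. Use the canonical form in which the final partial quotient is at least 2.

[7; 2, 45, 3]

Apply division with remainder until the remainder is 0:
2061 = 7·275 + 136, so a_0 = 7
275 = 2·136 + 3, so a_1 = 2
136 = 45·3 + 1, so a_2 = 45
3 = 3·1 + 0, so a_3 = 3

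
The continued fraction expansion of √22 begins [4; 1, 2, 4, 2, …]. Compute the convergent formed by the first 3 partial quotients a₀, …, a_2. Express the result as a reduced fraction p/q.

14/3

Start with 2.
1 + 1/(2/1) = 1 + 1/2 = 3/2
4 + 1/(3/2) = 4 + 2/3 = 14/3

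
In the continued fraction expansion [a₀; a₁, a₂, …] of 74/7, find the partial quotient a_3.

74 ÷ 7 → quotient 10, remainder 4
7 ÷ 4 → quotient 1, remainder 3
4 ÷ 3 → quotient 1, remainder 1
3 ÷ 1 → quotient 3, remainder 0

3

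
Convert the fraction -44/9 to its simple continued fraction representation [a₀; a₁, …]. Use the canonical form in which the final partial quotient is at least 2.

-44 ÷ 9 → quotient -5, remainder 1
9 ÷ 1 → quotient 9, remainder 0

[-5; 9]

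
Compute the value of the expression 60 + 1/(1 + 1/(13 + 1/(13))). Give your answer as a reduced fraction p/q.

a_0 = 60: 60/1
a_1 = 1: 61/1
a_2 = 13: 853/14
a_3 = 13: 11150/183

11150/183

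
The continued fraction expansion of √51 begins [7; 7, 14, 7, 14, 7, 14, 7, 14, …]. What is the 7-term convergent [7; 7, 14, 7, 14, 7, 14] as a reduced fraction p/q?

a_0 = 7: 7/1
a_1 = 7: 50/7
a_2 = 14: 707/99
a_3 = 7: 4999/700
a_4 = 14: 70693/9899
a_5 = 7: 499850/69993
a_6 = 14: 7068593/989801

7068593/989801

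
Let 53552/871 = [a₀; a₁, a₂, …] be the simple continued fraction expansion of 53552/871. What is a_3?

Apply division with remainder until the remainder is 0:
53552 = 61·871 + 421, so a_0 = 61
871 = 2·421 + 29, so a_1 = 2
421 = 14·29 + 15, so a_2 = 14
29 = 1·15 + 14, so a_3 = 1

1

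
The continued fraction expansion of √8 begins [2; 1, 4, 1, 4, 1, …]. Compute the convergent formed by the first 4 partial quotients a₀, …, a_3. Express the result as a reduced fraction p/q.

Use the convergent recurrence hₖ = aₖ·hₖ₋₁ + hₖ₋₂ (and likewise for the denominators kₖ):
a_0 = 2: 2/1
a_1 = 1: 3/1
a_2 = 4: 14/5
a_3 = 1: 17/6

17/6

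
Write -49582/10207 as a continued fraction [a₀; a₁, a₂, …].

[-5; 7, 40, 2, 1, 3, 3]

⌊-49582/10207⌋ = -5, remainder 1453
⌊10207/1453⌋ = 7, remainder 36
⌊1453/36⌋ = 40, remainder 13
⌊36/13⌋ = 2, remainder 10
⌊13/10⌋ = 1, remainder 3
⌊10/3⌋ = 3, remainder 1
⌊3/1⌋ = 3, remainder 0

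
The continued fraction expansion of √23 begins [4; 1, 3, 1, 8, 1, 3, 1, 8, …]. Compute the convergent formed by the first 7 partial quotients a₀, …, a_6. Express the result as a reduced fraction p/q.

Start with 3.
1 + 1/(3/1) = 1 + 1/3 = 4/3
8 + 1/(4/3) = 8 + 3/4 = 35/4
1 + 1/(35/4) = 1 + 4/35 = 39/35
3 + 1/(39/35) = 3 + 35/39 = 152/39
1 + 1/(152/39) = 1 + 39/152 = 191/152
4 + 1/(191/152) = 4 + 152/191 = 916/191

916/191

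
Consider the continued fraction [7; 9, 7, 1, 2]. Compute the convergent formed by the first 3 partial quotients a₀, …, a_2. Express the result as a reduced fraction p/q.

455/64

Work from the innermost term outward:
Start with 7.
9 + 1/(7/1) = 9 + 1/7 = 64/7
7 + 1/(64/7) = 7 + 7/64 = 455/64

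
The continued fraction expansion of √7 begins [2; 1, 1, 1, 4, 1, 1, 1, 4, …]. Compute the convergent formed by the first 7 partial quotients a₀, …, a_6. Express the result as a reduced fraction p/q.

82/31

a_0 = 2: 2/1
a_1 = 1: 3/1
a_2 = 1: 5/2
a_3 = 1: 8/3
a_4 = 4: 37/14
a_5 = 1: 45/17
a_6 = 1: 82/31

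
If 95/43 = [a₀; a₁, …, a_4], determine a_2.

Repeatedly divide and take the remainder:
95 = 2·43 + 9, so a_0 = 2
43 = 4·9 + 7, so a_1 = 4
9 = 1·7 + 2, so a_2 = 1

1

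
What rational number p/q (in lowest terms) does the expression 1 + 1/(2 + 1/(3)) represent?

Collapse the nested fraction from the inside out:
Start with 3.
2 + 1/(3/1) = 2 + 1/3 = 7/3
1 + 1/(7/3) = 1 + 3/7 = 10/7

10/7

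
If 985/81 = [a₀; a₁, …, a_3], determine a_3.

⌊985/81⌋ = 12, remainder 13
⌊81/13⌋ = 6, remainder 3
⌊13/3⌋ = 4, remainder 1
⌊3/1⌋ = 3, remainder 0

3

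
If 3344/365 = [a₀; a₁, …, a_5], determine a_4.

1

Repeatedly divide and take the remainder:
3344 = 9·365 + 59, so a_0 = 9
365 = 6·59 + 11, so a_1 = 6
59 = 5·11 + 4, so a_2 = 5
11 = 2·4 + 3, so a_3 = 2
4 = 1·3 + 1, so a_4 = 1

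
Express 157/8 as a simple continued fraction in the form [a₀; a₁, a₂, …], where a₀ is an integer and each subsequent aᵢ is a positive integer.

[19; 1, 1, 1, 2]

Apply division with remainder until the remainder is 0:
⌊157/8⌋ = 19, remainder 5
⌊8/5⌋ = 1, remainder 3
⌊5/3⌋ = 1, remainder 2
⌊3/2⌋ = 1, remainder 1
⌊2/1⌋ = 2, remainder 0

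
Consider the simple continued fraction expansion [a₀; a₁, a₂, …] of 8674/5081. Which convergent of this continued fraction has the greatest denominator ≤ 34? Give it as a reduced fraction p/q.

List convergents until the denominator exceeds the bound:
a_0 = 1: 1/1  (≤ bound)
a_1 = 1: 2/1  (≤ bound)
a_2 = 2: 5/3  (≤ bound)
a_3 = 2: 12/7  (≤ bound)
a_4 = 2: 29/17  (≤ bound)
a_5 = 2: 70/41  (> 34, stop)

29/17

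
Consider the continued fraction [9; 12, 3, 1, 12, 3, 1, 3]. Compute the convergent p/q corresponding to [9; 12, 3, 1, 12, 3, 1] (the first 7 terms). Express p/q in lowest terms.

23149/2549

Start with 1.
3 + 1/(1/1) = 3 + 1/1 = 4/1
12 + 1/(4/1) = 12 + 1/4 = 49/4
1 + 1/(49/4) = 1 + 4/49 = 53/49
3 + 1/(53/49) = 3 + 49/53 = 208/53
12 + 1/(208/53) = 12 + 53/208 = 2549/208
9 + 1/(2549/208) = 9 + 208/2549 = 23149/2549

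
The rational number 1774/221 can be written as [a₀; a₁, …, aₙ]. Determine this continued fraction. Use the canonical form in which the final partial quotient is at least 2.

⌊1774/221⌋ = 8, remainder 6
⌊221/6⌋ = 36, remainder 5
⌊6/5⌋ = 1, remainder 1
⌊5/1⌋ = 5, remainder 0

[8; 36, 1, 5]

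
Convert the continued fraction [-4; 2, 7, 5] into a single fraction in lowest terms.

-272/77

Work from the innermost term outward:
Start with 5.
7 + 1/(5/1) = 7 + 1/5 = 36/5
2 + 1/(36/5) = 2 + 5/36 = 77/36
-4 + 1/(77/36) = -4 + 36/77 = -272/77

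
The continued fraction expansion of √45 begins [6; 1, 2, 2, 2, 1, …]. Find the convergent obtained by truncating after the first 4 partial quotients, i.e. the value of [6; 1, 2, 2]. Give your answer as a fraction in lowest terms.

a_0 = 6: 6/1
a_1 = 1: 7/1
a_2 = 2: 20/3
a_3 = 2: 47/7

47/7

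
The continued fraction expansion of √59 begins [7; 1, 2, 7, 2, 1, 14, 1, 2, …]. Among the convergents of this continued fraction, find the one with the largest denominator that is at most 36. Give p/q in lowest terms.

List convergents until the denominator exceeds the bound:
a_0 = 7: 7/1  (≤ bound)
a_1 = 1: 8/1  (≤ bound)
a_2 = 2: 23/3  (≤ bound)
a_3 = 7: 169/22  (≤ bound)
a_4 = 2: 361/47  (> 36, stop)

169/22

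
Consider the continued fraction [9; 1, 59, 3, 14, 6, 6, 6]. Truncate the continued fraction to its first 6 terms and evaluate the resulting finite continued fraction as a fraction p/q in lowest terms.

Starting at the tail and folding back:
Start with 6.
14 + 1/(6/1) = 14 + 1/6 = 85/6
3 + 1/(85/6) = 3 + 6/85 = 261/85
59 + 1/(261/85) = 59 + 85/261 = 15484/261
1 + 1/(15484/261) = 1 + 261/15484 = 15745/15484
9 + 1/(15745/15484) = 9 + 15484/15745 = 157189/15745

157189/15745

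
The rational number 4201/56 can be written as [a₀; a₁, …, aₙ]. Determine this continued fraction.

[75; 56]

4201 = 75·56 + 1, so a_0 = 75
56 = 56·1 + 0, so a_1 = 56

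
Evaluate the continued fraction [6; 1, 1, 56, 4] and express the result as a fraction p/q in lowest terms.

a_0 = 6: 6/1
a_1 = 1: 7/1
a_2 = 1: 13/2
a_3 = 56: 735/113
a_4 = 4: 2953/454

2953/454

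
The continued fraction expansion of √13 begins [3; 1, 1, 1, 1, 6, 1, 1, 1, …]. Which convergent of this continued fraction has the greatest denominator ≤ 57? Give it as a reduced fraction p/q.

List convergents until the denominator exceeds the bound:
a_0 = 3: 3/1  (≤ bound)
a_1 = 1: 4/1  (≤ bound)
a_2 = 1: 7/2  (≤ bound)
a_3 = 1: 11/3  (≤ bound)
a_4 = 1: 18/5  (≤ bound)
a_5 = 6: 119/33  (≤ bound)
a_6 = 1: 137/38  (≤ bound)
a_7 = 1: 256/71  (> 57, stop)

137/38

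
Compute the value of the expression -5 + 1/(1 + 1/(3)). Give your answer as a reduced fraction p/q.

Compute successive convergents:
a_0 = -5: -5/1
a_1 = 1: -4/1
a_2 = 3: -17/4

-17/4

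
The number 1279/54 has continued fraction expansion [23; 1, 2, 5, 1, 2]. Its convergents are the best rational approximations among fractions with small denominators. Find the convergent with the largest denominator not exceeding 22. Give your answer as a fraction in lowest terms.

a_0 = 23: 23/1  (≤ bound)
a_1 = 1: 24/1  (≤ bound)
a_2 = 2: 71/3  (≤ bound)
a_3 = 5: 379/16  (≤ bound)
a_4 = 1: 450/19  (≤ bound)
a_5 = 2: 1279/54  (> 22, stop)

450/19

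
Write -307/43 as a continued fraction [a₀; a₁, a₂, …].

[-8; 1, 6, 6]

-307 ÷ 43 → quotient -8, remainder 37
43 ÷ 37 → quotient 1, remainder 6
37 ÷ 6 → quotient 6, remainder 1
6 ÷ 1 → quotient 6, remainder 0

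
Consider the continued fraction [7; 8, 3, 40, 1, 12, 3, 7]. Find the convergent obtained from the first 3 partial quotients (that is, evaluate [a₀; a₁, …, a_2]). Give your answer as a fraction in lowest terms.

178/25

Work from the innermost term outward:
Start with 3.
8 + 1/(3/1) = 8 + 1/3 = 25/3
7 + 1/(25/3) = 7 + 3/25 = 178/25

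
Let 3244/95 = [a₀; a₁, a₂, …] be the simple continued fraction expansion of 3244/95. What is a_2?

Repeatedly divide and take the remainder:
⌊3244/95⌋ = 34, remainder 14
⌊95/14⌋ = 6, remainder 11
⌊14/11⌋ = 1, remainder 3

1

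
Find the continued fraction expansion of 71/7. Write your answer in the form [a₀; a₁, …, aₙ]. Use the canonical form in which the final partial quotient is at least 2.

71 = 10·7 + 1, so a_0 = 10
7 = 7·1 + 0, so a_1 = 7

[10; 7]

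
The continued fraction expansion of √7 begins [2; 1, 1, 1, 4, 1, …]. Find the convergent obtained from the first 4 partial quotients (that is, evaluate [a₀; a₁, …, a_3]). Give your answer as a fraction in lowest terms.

8/3

a_0 = 2: 2/1
a_1 = 1: 3/1
a_2 = 1: 5/2
a_3 = 1: 8/3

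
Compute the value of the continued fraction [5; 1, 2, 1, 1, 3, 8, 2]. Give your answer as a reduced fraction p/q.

2511/439

a_0 = 5: 5/1
a_1 = 1: 6/1
a_2 = 2: 17/3
a_3 = 1: 23/4
a_4 = 1: 40/7
a_5 = 3: 143/25
a_6 = 8: 1184/207
a_7 = 2: 2511/439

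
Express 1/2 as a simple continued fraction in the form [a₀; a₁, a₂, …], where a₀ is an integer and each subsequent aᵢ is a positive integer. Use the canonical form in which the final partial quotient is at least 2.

⌊1/2⌋ = 0, remainder 1
⌊2/1⌋ = 2, remainder 0

[0; 2]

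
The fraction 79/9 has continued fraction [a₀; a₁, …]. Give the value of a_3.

2

79 = 8·9 + 7, so a_0 = 8
9 = 1·7 + 2, so a_1 = 1
7 = 3·2 + 1, so a_2 = 3
2 = 2·1 + 0, so a_3 = 2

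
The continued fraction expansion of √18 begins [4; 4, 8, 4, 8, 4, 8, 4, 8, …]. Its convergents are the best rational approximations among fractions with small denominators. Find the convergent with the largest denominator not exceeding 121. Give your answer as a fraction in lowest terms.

List convergents until the denominator exceeds the bound:
a_0 = 4: 4/1  (≤ bound)
a_1 = 4: 17/4  (≤ bound)
a_2 = 8: 140/33  (≤ bound)
a_3 = 4: 577/136  (> 121, stop)

140/33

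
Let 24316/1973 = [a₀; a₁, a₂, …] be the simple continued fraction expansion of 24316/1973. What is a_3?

13

Repeatedly divide and take the remainder:
24316 = 12·1973 + 640, so a_0 = 12
1973 = 3·640 + 53, so a_1 = 3
640 = 12·53 + 4, so a_2 = 12
53 = 13·4 + 1, so a_3 = 13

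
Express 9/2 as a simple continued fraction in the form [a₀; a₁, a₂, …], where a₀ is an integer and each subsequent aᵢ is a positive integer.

⌊9/2⌋ = 4, remainder 1
⌊2/1⌋ = 2, remainder 0

[4; 2]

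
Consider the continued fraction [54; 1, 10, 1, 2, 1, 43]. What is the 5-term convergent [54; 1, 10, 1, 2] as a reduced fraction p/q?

1922/35

a_0 = 54: 54/1
a_1 = 1: 55/1
a_2 = 10: 604/11
a_3 = 1: 659/12
a_4 = 2: 1922/35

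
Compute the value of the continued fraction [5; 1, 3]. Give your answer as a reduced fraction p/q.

a_0 = 5: 5/1
a_1 = 1: 6/1
a_2 = 3: 23/4

23/4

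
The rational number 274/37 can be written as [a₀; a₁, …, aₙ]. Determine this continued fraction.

[7; 2, 2, 7]

274 ÷ 37 → quotient 7, remainder 15
37 ÷ 15 → quotient 2, remainder 7
15 ÷ 7 → quotient 2, remainder 1
7 ÷ 1 → quotient 7, remainder 0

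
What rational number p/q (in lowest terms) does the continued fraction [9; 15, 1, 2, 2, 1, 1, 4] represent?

11103/1225

a_0 = 9: 9/1
a_1 = 15: 136/15
a_2 = 1: 145/16
a_3 = 2: 426/47
a_4 = 2: 997/110
a_5 = 1: 1423/157
a_6 = 1: 2420/267
a_7 = 4: 11103/1225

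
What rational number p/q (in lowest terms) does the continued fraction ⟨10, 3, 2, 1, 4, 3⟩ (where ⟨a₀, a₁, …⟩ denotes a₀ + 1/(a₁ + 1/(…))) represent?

1555/151

Starting at the tail and folding back:
Start with 3.
4 + 1/(3/1) = 4 + 1/3 = 13/3
1 + 1/(13/3) = 1 + 3/13 = 16/13
2 + 1/(16/13) = 2 + 13/16 = 45/16
3 + 1/(45/16) = 3 + 16/45 = 151/45
10 + 1/(151/45) = 10 + 45/151 = 1555/151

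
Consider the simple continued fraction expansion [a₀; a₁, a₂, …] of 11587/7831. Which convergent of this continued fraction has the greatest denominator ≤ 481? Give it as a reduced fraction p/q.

327/221

List convergents until the denominator exceeds the bound:
a_0 = 1: 1/1  (≤ bound)
a_1 = 2: 3/2  (≤ bound)
a_2 = 11: 34/23  (≤ bound)
a_3 = 1: 37/25  (≤ bound)
a_4 = 3: 145/98  (≤ bound)
a_5 = 2: 327/221  (≤ bound)
a_6 = 3: 1126/761  (> 481, stop)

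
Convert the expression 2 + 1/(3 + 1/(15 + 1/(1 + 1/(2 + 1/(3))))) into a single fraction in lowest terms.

a_0 = 2: 2/1
a_1 = 3: 7/3
a_2 = 15: 107/46
a_3 = 1: 114/49
a_4 = 2: 335/144
a_5 = 3: 1119/481

1119/481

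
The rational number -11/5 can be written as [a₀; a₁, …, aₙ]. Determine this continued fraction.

Run the Euclidean algorithm, recording each quotient:
-11 = -3·5 + 4, so a_0 = -3
5 = 1·4 + 1, so a_1 = 1
4 = 4·1 + 0, so a_2 = 4

[-3; 1, 4]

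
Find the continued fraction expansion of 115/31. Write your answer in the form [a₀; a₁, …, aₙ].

⌊115/31⌋ = 3, remainder 22
⌊31/22⌋ = 1, remainder 9
⌊22/9⌋ = 2, remainder 4
⌊9/4⌋ = 2, remainder 1
⌊4/1⌋ = 4, remainder 0

[3; 1, 2, 2, 4]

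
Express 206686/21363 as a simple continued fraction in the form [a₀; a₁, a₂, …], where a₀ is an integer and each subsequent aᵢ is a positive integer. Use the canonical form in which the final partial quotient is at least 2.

[9; 1, 2, 13, 12, 1, 19, 2]

Apply division with remainder until the remainder is 0:
206686 = 9·21363 + 14419, so a_0 = 9
21363 = 1·14419 + 6944, so a_1 = 1
14419 = 2·6944 + 531, so a_2 = 2
6944 = 13·531 + 41, so a_3 = 13
531 = 12·41 + 39, so a_4 = 12
41 = 1·39 + 2, so a_5 = 1
39 = 19·2 + 1, so a_6 = 19
2 = 2·1 + 0, so a_7 = 2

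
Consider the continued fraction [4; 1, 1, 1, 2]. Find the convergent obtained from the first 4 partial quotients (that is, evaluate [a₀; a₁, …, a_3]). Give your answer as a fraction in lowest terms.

Starting at the tail and folding back:
Start with 1.
1 + 1/(1/1) = 1 + 1/1 = 2/1
1 + 1/(2/1) = 1 + 1/2 = 3/2
4 + 1/(3/2) = 4 + 2/3 = 14/3

14/3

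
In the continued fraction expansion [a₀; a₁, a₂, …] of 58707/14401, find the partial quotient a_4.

58707 ÷ 14401 → quotient 4, remainder 1103
14401 ÷ 1103 → quotient 13, remainder 62
1103 ÷ 62 → quotient 17, remainder 49
62 ÷ 49 → quotient 1, remainder 13
49 ÷ 13 → quotient 3, remainder 10

3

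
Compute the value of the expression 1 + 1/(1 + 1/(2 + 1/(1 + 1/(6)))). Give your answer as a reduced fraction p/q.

a_0 = 1: 1/1
a_1 = 1: 2/1
a_2 = 2: 5/3
a_3 = 1: 7/4
a_4 = 6: 47/27

47/27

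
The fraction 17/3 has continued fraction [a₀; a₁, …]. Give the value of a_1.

⌊17/3⌋ = 5, remainder 2
⌊3/2⌋ = 1, remainder 1

1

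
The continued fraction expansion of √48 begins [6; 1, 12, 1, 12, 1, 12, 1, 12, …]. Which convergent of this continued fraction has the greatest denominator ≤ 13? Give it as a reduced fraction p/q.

90/13

a_0 = 6: 6/1  (≤ bound)
a_1 = 1: 7/1  (≤ bound)
a_2 = 12: 90/13  (≤ bound)
a_3 = 1: 97/14  (> 13, stop)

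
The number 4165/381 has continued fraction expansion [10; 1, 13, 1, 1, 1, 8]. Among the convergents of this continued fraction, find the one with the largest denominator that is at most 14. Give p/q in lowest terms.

List convergents until the denominator exceeds the bound:
a_0 = 10: 10/1  (≤ bound)
a_1 = 1: 11/1  (≤ bound)
a_2 = 13: 153/14  (≤ bound)
a_3 = 1: 164/15  (> 14, stop)

153/14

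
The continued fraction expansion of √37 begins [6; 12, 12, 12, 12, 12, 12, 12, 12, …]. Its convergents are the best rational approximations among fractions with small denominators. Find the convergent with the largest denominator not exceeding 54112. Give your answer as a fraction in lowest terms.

128766/21169

List convergents until the denominator exceeds the bound:
a_0 = 6: 6/1  (≤ bound)
a_1 = 12: 73/12  (≤ bound)
a_2 = 12: 882/145  (≤ bound)
a_3 = 12: 10657/1752  (≤ bound)
a_4 = 12: 128766/21169  (≤ bound)
a_5 = 12: 1555849/255780  (> 54112, stop)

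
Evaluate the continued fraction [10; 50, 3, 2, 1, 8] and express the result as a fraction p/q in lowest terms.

43847/4376

a_0 = 10: 10/1
a_1 = 50: 501/50
a_2 = 3: 1513/151
a_3 = 2: 3527/352
a_4 = 1: 5040/503
a_5 = 8: 43847/4376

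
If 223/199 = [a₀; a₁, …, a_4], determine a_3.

Run the Euclidean algorithm, recording each quotient:
223 = 1·199 + 24, so a_0 = 1
199 = 8·24 + 7, so a_1 = 8
24 = 3·7 + 3, so a_2 = 3
7 = 2·3 + 1, so a_3 = 2

2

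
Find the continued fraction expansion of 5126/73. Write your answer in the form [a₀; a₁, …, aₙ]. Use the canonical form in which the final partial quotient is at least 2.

[70; 4, 1, 1, 3, 2]

⌊5126/73⌋ = 70, remainder 16
⌊73/16⌋ = 4, remainder 9
⌊16/9⌋ = 1, remainder 7
⌊9/7⌋ = 1, remainder 2
⌊7/2⌋ = 3, remainder 1
⌊2/1⌋ = 2, remainder 0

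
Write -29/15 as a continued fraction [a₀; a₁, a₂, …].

[-2; 15]

Apply division with remainder until the remainder is 0:
⌊-29/15⌋ = -2, remainder 1
⌊15/1⌋ = 15, remainder 0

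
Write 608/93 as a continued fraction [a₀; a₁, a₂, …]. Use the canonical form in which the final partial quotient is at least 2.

⌊608/93⌋ = 6, remainder 50
⌊93/50⌋ = 1, remainder 43
⌊50/43⌋ = 1, remainder 7
⌊43/7⌋ = 6, remainder 1
⌊7/1⌋ = 7, remainder 0

[6; 1, 1, 6, 7]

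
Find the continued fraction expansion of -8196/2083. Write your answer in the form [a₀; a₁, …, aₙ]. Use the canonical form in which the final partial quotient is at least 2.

[-4; 15, 3, 6, 7]

-8196 ÷ 2083 → quotient -4, remainder 136
2083 ÷ 136 → quotient 15, remainder 43
136 ÷ 43 → quotient 3, remainder 7
43 ÷ 7 → quotient 6, remainder 1
7 ÷ 1 → quotient 7, remainder 0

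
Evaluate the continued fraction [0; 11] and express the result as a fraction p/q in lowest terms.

Start with 11.
0 + 1/(11/1) = 0 + 1/11 = 1/11

1/11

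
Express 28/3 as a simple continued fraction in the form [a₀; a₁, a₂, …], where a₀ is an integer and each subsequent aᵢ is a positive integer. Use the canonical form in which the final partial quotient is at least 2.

[9; 3]

⌊28/3⌋ = 9, remainder 1
⌊3/1⌋ = 3, remainder 0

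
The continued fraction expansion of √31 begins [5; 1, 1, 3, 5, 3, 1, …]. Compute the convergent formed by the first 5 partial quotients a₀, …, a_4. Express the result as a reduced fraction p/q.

Build up convergents one term at a time:
a_0 = 5: 5/1
a_1 = 1: 6/1
a_2 = 1: 11/2
a_3 = 3: 39/7
a_4 = 5: 206/37

206/37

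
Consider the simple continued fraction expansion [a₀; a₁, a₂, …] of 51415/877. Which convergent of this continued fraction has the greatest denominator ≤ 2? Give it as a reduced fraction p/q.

117/2

a_0 = 58: 58/1  (≤ bound)
a_1 = 1: 59/1  (≤ bound)
a_2 = 1: 117/2  (≤ bound)
a_3 = 1: 176/3  (> 2, stop)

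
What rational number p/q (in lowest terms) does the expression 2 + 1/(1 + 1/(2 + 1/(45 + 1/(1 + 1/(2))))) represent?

1105/414

a_0 = 2: 2/1
a_1 = 1: 3/1
a_2 = 2: 8/3
a_3 = 45: 363/136
a_4 = 1: 371/139
a_5 = 2: 1105/414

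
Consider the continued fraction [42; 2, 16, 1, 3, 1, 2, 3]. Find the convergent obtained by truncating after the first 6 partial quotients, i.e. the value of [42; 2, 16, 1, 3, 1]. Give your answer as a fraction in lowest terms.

Start with 1.
3 + 1/(1/1) = 3 + 1/1 = 4/1
1 + 1/(4/1) = 1 + 1/4 = 5/4
16 + 1/(5/4) = 16 + 4/5 = 84/5
2 + 1/(84/5) = 2 + 5/84 = 173/84
42 + 1/(173/84) = 42 + 84/173 = 7350/173

7350/173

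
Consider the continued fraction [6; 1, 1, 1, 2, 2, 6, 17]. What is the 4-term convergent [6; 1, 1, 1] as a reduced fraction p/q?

20/3

Start with 1.
1 + 1/(1/1) = 1 + 1/1 = 2/1
1 + 1/(2/1) = 1 + 1/2 = 3/2
6 + 1/(3/2) = 6 + 2/3 = 20/3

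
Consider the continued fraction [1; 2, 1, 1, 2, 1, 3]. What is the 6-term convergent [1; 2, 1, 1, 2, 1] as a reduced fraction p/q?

Work from the innermost term outward:
Start with 1.
2 + 1/(1/1) = 2 + 1/1 = 3/1
1 + 1/(3/1) = 1 + 1/3 = 4/3
1 + 1/(4/3) = 1 + 3/4 = 7/4
2 + 1/(7/4) = 2 + 4/7 = 18/7
1 + 1/(18/7) = 1 + 7/18 = 25/18

25/18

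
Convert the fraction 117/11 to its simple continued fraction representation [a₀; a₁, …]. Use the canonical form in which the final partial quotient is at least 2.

⌊117/11⌋ = 10, remainder 7
⌊11/7⌋ = 1, remainder 4
⌊7/4⌋ = 1, remainder 3
⌊4/3⌋ = 1, remainder 1
⌊3/1⌋ = 3, remainder 0

[10; 1, 1, 1, 3]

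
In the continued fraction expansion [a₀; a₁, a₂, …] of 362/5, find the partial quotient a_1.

⌊362/5⌋ = 72, remainder 2
⌊5/2⌋ = 2, remainder 1

2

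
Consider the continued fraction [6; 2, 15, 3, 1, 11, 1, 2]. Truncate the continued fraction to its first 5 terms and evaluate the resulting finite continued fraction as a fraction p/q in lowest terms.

Start with 1.
3 + 1/(1/1) = 3 + 1/1 = 4/1
15 + 1/(4/1) = 15 + 1/4 = 61/4
2 + 1/(61/4) = 2 + 4/61 = 126/61
6 + 1/(126/61) = 6 + 61/126 = 817/126

817/126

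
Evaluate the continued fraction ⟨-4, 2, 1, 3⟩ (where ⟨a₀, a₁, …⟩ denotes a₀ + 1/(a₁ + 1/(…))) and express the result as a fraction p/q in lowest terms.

Build up convergents one term at a time:
a_0 = -4: -4/1
a_1 = 2: -7/2
a_2 = 1: -11/3
a_3 = 3: -40/11

-40/11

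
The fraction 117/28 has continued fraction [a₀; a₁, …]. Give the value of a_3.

⌊117/28⌋ = 4, remainder 5
⌊28/5⌋ = 5, remainder 3
⌊5/3⌋ = 1, remainder 2
⌊3/2⌋ = 1, remainder 1

1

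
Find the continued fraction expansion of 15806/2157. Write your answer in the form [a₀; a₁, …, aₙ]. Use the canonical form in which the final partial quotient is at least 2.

[7; 3, 19, 1, 1, 1, 3, 3]

15806 ÷ 2157 → quotient 7, remainder 707
2157 ÷ 707 → quotient 3, remainder 36
707 ÷ 36 → quotient 19, remainder 23
36 ÷ 23 → quotient 1, remainder 13
23 ÷ 13 → quotient 1, remainder 10
13 ÷ 10 → quotient 1, remainder 3
10 ÷ 3 → quotient 3, remainder 1
3 ÷ 1 → quotient 3, remainder 0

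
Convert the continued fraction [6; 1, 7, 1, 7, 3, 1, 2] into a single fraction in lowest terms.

5565/808

Starting at the tail and folding back:
Start with 2.
1 + 1/(2/1) = 1 + 1/2 = 3/2
3 + 1/(3/2) = 3 + 2/3 = 11/3
7 + 1/(11/3) = 7 + 3/11 = 80/11
1 + 1/(80/11) = 1 + 11/80 = 91/80
7 + 1/(91/80) = 7 + 80/91 = 717/91
1 + 1/(717/91) = 1 + 91/717 = 808/717
6 + 1/(808/717) = 6 + 717/808 = 5565/808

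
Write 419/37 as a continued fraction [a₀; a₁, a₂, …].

[11; 3, 12]

419 = 11·37 + 12, so a_0 = 11
37 = 3·12 + 1, so a_1 = 3
12 = 12·1 + 0, so a_2 = 12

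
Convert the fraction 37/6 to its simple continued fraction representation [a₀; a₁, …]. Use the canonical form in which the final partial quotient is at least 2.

Repeatedly divide and take the remainder:
37 ÷ 6 → quotient 6, remainder 1
6 ÷ 1 → quotient 6, remainder 0

[6; 6]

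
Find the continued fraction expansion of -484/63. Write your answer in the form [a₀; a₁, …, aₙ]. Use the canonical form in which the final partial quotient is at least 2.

[-8; 3, 6, 1, 2]

Repeatedly divide and take the remainder:
-484 ÷ 63 → quotient -8, remainder 20
63 ÷ 20 → quotient 3, remainder 3
20 ÷ 3 → quotient 6, remainder 2
3 ÷ 2 → quotient 1, remainder 1
2 ÷ 1 → quotient 2, remainder 0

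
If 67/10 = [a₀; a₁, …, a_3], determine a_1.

1

67 ÷ 10 → quotient 6, remainder 7
10 ÷ 7 → quotient 1, remainder 3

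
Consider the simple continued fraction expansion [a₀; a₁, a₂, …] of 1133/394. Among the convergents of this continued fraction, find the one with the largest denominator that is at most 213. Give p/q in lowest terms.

555/193

List convergents until the denominator exceeds the bound:
a_0 = 2: 2/1  (≤ bound)
a_1 = 1: 3/1  (≤ bound)
a_2 = 7: 23/8  (≤ bound)
a_3 = 24: 555/193  (≤ bound)
a_4 = 2: 1133/394  (> 213, stop)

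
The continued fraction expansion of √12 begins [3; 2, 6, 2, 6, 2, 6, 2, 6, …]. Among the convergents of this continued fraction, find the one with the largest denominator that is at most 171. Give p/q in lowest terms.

97/28

a_0 = 3: 3/1  (≤ bound)
a_1 = 2: 7/2  (≤ bound)
a_2 = 6: 45/13  (≤ bound)
a_3 = 2: 97/28  (≤ bound)
a_4 = 6: 627/181  (> 171, stop)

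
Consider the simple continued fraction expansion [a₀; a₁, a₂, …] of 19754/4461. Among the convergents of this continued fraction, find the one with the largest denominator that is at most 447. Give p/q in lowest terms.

List convergents until the denominator exceeds the bound:
a_0 = 4: 4/1  (≤ bound)
a_1 = 2: 9/2  (≤ bound)
a_2 = 2: 22/5  (≤ bound)
a_3 = 1: 31/7  (≤ bound)
a_4 = 48: 1510/341  (≤ bound)
a_5 = 3: 4561/1030  (> 447, stop)

1510/341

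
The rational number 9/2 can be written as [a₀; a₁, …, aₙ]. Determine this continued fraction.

[4; 2]

Repeatedly divide and take the remainder:
9 = 4·2 + 1, so a_0 = 4
2 = 2·1 + 0, so a_1 = 2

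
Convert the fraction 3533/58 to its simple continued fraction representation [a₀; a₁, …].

[60; 1, 10, 1, 1, 2]

3533 = 60·58 + 53, so a_0 = 60
58 = 1·53 + 5, so a_1 = 1
53 = 10·5 + 3, so a_2 = 10
5 = 1·3 + 2, so a_3 = 1
3 = 1·2 + 1, so a_4 = 1
2 = 2·1 + 0, so a_5 = 2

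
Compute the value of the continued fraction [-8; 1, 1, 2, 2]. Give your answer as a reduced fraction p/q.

a_0 = -8: -8/1
a_1 = 1: -7/1
a_2 = 1: -15/2
a_3 = 2: -37/5
a_4 = 2: -89/12

-89/12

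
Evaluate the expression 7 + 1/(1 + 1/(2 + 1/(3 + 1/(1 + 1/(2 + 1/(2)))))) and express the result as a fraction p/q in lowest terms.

654/85

a_0 = 7: 7/1
a_1 = 1: 8/1
a_2 = 2: 23/3
a_3 = 3: 77/10
a_4 = 1: 100/13
a_5 = 2: 277/36
a_6 = 2: 654/85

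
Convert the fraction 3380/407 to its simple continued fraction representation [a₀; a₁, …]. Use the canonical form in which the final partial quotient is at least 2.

Run the Euclidean algorithm, recording each quotient:
3380 = 8·407 + 124, so a_0 = 8
407 = 3·124 + 35, so a_1 = 3
124 = 3·35 + 19, so a_2 = 3
35 = 1·19 + 16, so a_3 = 1
19 = 1·16 + 3, so a_4 = 1
16 = 5·3 + 1, so a_5 = 5
3 = 3·1 + 0, so a_6 = 3

[8; 3, 3, 1, 1, 5, 3]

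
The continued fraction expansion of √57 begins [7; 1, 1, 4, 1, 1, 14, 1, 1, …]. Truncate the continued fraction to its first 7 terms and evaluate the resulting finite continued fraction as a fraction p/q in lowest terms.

2197/291

Work from the innermost term outward:
Start with 14.
1 + 1/(14/1) = 1 + 1/14 = 15/14
1 + 1/(15/14) = 1 + 14/15 = 29/15
4 + 1/(29/15) = 4 + 15/29 = 131/29
1 + 1/(131/29) = 1 + 29/131 = 160/131
1 + 1/(160/131) = 1 + 131/160 = 291/160
7 + 1/(291/160) = 7 + 160/291 = 2197/291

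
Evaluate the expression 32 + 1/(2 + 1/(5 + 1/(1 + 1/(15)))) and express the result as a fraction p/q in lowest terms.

6687/206

a_0 = 32: 32/1
a_1 = 2: 65/2
a_2 = 5: 357/11
a_3 = 1: 422/13
a_4 = 15: 6687/206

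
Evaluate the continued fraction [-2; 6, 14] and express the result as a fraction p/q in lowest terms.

Collapse the nested fraction from the inside out:
Start with 14.
6 + 1/(14/1) = 6 + 1/14 = 85/14
-2 + 1/(85/14) = -2 + 14/85 = -156/85

-156/85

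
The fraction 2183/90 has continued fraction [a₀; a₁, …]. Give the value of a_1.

Repeatedly divide and take the remainder:
2183 ÷ 90 → quotient 24, remainder 23
90 ÷ 23 → quotient 3, remainder 21

3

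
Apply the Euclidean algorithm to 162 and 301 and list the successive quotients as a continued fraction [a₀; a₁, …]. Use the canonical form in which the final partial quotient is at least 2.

[0; 1, 1, 6, 23]

162 = 0·301 + 162, so a_0 = 0
301 = 1·162 + 139, so a_1 = 1
162 = 1·139 + 23, so a_2 = 1
139 = 6·23 + 1, so a_3 = 6
23 = 23·1 + 0, so a_4 = 23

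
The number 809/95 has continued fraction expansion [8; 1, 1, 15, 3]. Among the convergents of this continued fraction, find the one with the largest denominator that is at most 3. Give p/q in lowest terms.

17/2

a_0 = 8: 8/1  (≤ bound)
a_1 = 1: 9/1  (≤ bound)
a_2 = 1: 17/2  (≤ bound)
a_3 = 15: 264/31  (> 3, stop)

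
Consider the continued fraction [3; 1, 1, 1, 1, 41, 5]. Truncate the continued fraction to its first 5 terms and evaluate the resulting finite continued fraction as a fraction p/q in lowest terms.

Work from the innermost term outward:
Start with 1.
1 + 1/(1/1) = 1 + 1/1 = 2/1
1 + 1/(2/1) = 1 + 1/2 = 3/2
1 + 1/(3/2) = 1 + 2/3 = 5/3
3 + 1/(5/3) = 3 + 3/5 = 18/5

18/5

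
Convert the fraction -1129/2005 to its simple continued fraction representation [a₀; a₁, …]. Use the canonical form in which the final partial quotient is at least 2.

[-1; 2, 3, 2, 6, 6, 3]

-1129 ÷ 2005 → quotient -1, remainder 876
2005 ÷ 876 → quotient 2, remainder 253
876 ÷ 253 → quotient 3, remainder 117
253 ÷ 117 → quotient 2, remainder 19
117 ÷ 19 → quotient 6, remainder 3
19 ÷ 3 → quotient 6, remainder 1
3 ÷ 1 → quotient 3, remainder 0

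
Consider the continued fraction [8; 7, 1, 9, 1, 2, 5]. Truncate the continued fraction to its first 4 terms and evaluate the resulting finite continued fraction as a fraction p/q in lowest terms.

642/79

Use the convergent recurrence hₖ = aₖ·hₖ₋₁ + hₖ₋₂ (and likewise for the denominators kₖ):
a_0 = 8: 8/1
a_1 = 7: 57/7
a_2 = 1: 65/8
a_3 = 9: 642/79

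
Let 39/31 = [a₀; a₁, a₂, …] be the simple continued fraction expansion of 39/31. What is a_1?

39 ÷ 31 → quotient 1, remainder 8
31 ÷ 8 → quotient 3, remainder 7

3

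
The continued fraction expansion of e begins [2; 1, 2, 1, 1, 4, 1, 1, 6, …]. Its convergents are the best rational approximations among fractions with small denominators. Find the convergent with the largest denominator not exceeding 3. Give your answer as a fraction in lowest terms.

8/3

a_0 = 2: 2/1  (≤ bound)
a_1 = 1: 3/1  (≤ bound)
a_2 = 2: 8/3  (≤ bound)
a_3 = 1: 11/4  (> 3, stop)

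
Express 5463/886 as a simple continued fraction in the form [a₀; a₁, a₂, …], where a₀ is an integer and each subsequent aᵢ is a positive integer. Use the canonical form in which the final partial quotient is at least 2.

[6; 6, 36, 1, 3]

5463 ÷ 886 → quotient 6, remainder 147
886 ÷ 147 → quotient 6, remainder 4
147 ÷ 4 → quotient 36, remainder 3
4 ÷ 3 → quotient 1, remainder 1
3 ÷ 1 → quotient 3, remainder 0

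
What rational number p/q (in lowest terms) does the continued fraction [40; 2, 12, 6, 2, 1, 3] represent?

71731/1772

Starting at the tail and folding back:
Start with 3.
1 + 1/(3/1) = 1 + 1/3 = 4/3
2 + 1/(4/3) = 2 + 3/4 = 11/4
6 + 1/(11/4) = 6 + 4/11 = 70/11
12 + 1/(70/11) = 12 + 11/70 = 851/70
2 + 1/(851/70) = 2 + 70/851 = 1772/851
40 + 1/(1772/851) = 40 + 851/1772 = 71731/1772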